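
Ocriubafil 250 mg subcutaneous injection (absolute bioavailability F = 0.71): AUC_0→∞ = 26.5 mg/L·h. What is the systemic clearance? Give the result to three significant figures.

CL = F × Dose / AUC_0→∞
   = 0.71 × 250 / 26.5 = 6.69811 L/h

CL = 6.70 L/h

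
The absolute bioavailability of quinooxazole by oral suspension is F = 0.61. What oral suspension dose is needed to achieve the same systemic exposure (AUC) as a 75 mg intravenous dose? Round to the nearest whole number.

D_oral = 123 mg

For equal systemic exposure: F × D_ev = D_iv
D_ev = D_iv / F = 75 / 0.61 = 122.951 mg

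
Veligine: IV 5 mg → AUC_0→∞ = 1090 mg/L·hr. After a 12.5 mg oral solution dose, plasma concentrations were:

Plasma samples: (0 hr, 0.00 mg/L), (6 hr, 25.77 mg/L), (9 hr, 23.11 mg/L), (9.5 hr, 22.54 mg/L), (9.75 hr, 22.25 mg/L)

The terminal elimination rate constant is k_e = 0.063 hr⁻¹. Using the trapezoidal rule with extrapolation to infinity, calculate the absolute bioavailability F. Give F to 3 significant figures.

Trapezoidal AUC_0→9.75 (oral solution):
  [0→6]: (0.00+25.77)/2 × 6 = 77.31
  [6→9]: (25.77+23.11)/2 × 3 = 73.32
  [9→9.5]: (23.11+22.54)/2 × 0.5 = 11.4125
  [9.5→9.75]: (22.54+22.25)/2 × 0.25 = 5.59875
  Sum = 167.64125 mg/L·hr
Tail: C_last/k_e = 22.25/0.063 = 353.175
AUC_0→∞ (oral solution) = 167.64125 + 353.175 = 520.81625 mg/L·hr
F = (AUC_ev/D_ev)/(AUC_iv/D_iv) = (520.81625/12.5)/(1090/5) = 41.6653/218 = 0.1911

F = 0.191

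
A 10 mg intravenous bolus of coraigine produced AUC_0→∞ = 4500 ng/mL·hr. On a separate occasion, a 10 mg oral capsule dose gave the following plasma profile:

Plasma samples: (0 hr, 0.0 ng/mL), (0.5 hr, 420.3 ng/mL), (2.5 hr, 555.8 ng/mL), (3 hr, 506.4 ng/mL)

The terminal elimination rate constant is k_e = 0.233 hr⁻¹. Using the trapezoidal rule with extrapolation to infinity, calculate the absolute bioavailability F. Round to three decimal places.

F = 0.782

Trapezoidal AUC_0→3 (oral capsule):
  [0→0.5]: (0.0+420.3)/2 × 0.5 = 105.075
  [0.5→2.5]: (420.3+555.8)/2 × 2 = 976.1
  [2.5→3]: (555.8+506.4)/2 × 0.5 = 265.55
  Sum = 1346.725 ng/mL·hr
Tail: C_last/k_e = 506.4/0.233 = 2173.391
AUC_0→∞ (oral capsule) = 1346.725 + 2173.391 = 3520.116 ng/mL·hr
F = (AUC_ev/D_ev)/(AUC_iv/D_iv) = (3520.116/10)/(4500/10) = 352.0116/450 = 0.7822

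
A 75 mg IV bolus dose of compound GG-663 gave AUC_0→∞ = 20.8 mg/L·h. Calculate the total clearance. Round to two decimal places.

CL = 3.61 L/h

CL = Dose_iv / AUC_0→∞
   = 75 / 20.8 = 3.60577 L/h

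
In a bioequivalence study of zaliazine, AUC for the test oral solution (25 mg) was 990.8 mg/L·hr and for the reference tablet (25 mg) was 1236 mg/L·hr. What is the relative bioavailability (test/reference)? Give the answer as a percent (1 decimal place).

F_rel = 80.2%

F_rel = (AUC_test/D_test) / (AUC_ref/D_ref)
      = (990.8/25) / (1236/25)
      = 39.632 / 49.44 = 0.8016 = 80.16%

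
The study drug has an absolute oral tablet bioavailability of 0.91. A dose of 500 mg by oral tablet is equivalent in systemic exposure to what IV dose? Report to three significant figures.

Systemic exposure from an extravascular dose = F × D_ev, so the equivalent IV dose is F × D_ev.
D_iv = F × D_ev = 0.91 × 500 = 455 mg

D_iv = 455 mg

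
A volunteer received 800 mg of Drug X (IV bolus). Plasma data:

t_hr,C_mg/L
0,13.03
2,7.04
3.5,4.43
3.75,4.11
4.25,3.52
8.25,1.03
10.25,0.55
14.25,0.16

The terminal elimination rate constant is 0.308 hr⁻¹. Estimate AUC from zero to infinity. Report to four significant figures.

AUC = 44.27 mg/L·hr

Trapezoidal AUC_0→14.25:
  [0→2]: (13.03+7.04)/2 × 2 = 20.07
  [2→3.5]: (7.04+4.43)/2 × 1.5 = 8.6025
  [3.5→3.75]: (4.43+4.11)/2 × 0.25 = 1.0675
  [3.75→4.25]: (4.11+3.52)/2 × 0.5 = 1.9075
  [4.25→8.25]: (3.52+1.03)/2 × 4 = 9.1
  [8.25→10.25]: (1.03+0.55)/2 × 2 = 1.58
  [10.25→14.25]: (0.55+0.16)/2 × 4 = 1.42
  Sum = 43.7475 mg/L·hr
Extrapolated tail: C_last / k_e = 0.16 / 0.308 = 0.519
AUC_0→∞ = 43.7475 + 0.519 = 44.2665 mg/L·hr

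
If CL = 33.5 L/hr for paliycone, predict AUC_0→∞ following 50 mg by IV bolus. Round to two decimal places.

AUC = 1.49 mg/L·hr

AUC_0→∞ = Dose_iv / CL
        = 50 / 33.5 = 1.49254 mg/L·hr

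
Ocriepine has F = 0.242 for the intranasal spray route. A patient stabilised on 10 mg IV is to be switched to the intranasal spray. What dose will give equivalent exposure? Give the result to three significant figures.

For equal systemic exposure: F × D_ev = D_iv
D_ev = D_iv / F = 10 / 0.242 = 41.3223 mg

D_intranasal = 41.3 mg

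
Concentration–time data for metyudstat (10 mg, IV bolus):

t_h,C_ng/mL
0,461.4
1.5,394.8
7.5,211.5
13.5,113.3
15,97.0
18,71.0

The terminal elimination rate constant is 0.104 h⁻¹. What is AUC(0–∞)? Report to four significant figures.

Trapezoidal AUC_0→18:
  [0→1.5]: (461.4+394.8)/2 × 1.5 = 642.15
  [1.5→7.5]: (394.8+211.5)/2 × 6 = 1818.9
  [7.5→13.5]: (211.5+113.3)/2 × 6 = 974.4
  [13.5→15]: (113.3+97.0)/2 × 1.5 = 157.725
  [15→18]: (97.0+71.0)/2 × 3 = 252.0
  Sum = 3845.175 ng/mL·h
Extrapolated tail: C_last / k_e = 71.0 / 0.104 = 682.692
AUC_0→∞ = 3845.175 + 682.692 = 4527.867 ng/mL·h

AUC = 4528 ng/mL·h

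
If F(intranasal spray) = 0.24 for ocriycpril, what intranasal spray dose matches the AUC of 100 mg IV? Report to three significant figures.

For equal systemic exposure: F × D_ev = D_iv
D_ev = D_iv / F = 100 / 0.24 = 416.667 mg

D_intranasal = 417 mg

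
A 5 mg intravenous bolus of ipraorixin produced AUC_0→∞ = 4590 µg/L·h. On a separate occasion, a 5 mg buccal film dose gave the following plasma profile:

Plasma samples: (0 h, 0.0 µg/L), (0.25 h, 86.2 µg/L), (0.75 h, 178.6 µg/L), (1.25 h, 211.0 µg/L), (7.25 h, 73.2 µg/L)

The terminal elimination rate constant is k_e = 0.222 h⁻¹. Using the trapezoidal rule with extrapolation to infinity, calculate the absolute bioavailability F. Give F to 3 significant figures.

F = 0.296

Trapezoidal AUC_0→7.25 (buccal film):
  [0→0.25]: (0.0+86.2)/2 × 0.25 = 10.775
  [0.25→0.75]: (86.2+178.6)/2 × 0.5 = 66.2
  [0.75→1.25]: (178.6+211.0)/2 × 0.5 = 97.4
  [1.25→7.25]: (211.0+73.2)/2 × 6 = 852.6
  Sum = 1026.975 µg/L·h
Tail: C_last/k_e = 73.2/0.222 = 329.730
AUC_0→∞ (buccal film) = 1026.975 + 329.730 = 1356.705 µg/L·h
F = (AUC_ev/D_ev)/(AUC_iv/D_iv) = (1356.705/5)/(4590/5) = 271.341/918 = 0.2956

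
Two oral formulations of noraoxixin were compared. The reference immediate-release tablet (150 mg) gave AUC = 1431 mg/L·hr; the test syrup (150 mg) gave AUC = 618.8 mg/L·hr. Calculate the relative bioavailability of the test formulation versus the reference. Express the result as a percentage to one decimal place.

F_rel = 43.2%

F_rel = (AUC_test/D_test) / (AUC_ref/D_ref)
      = (618.8/150) / (1431/150)
      = 4.12533 / 9.54 = 0.4324 = 43.24%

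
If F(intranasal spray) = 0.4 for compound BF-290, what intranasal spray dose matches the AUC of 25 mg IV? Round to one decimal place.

D_intranasal = 62.5 mg

For equal systemic exposure: F × D_ev = D_iv
D_ev = D_iv / F = 25 / 0.4 = 62.5 mg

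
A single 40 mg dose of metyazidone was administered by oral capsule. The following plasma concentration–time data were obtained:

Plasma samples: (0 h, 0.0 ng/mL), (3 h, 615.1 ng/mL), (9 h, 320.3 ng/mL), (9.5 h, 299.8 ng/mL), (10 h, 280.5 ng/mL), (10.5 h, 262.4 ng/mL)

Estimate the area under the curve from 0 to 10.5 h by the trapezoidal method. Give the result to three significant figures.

Trapezoidal AUC_0→10.5:
  [0→3]: (0.0+615.1)/2 × 3 = 922.65
  [3→9]: (615.1+320.3)/2 × 6 = 2806.2
  [9→9.5]: (320.3+299.8)/2 × 0.5 = 155.025
  [9.5→10]: (299.8+280.5)/2 × 0.5 = 145.075
  [10→10.5]: (280.5+262.4)/2 × 0.5 = 135.725
  Sum = 4164.675 ng/mL·h

AUC = 4160 ng/mL·h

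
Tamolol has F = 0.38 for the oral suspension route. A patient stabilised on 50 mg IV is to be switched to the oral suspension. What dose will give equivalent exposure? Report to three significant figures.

For equal systemic exposure: F × D_ev = D_iv
D_ev = D_iv / F = 50 / 0.38 = 131.579 mg

D_oral = 132 mg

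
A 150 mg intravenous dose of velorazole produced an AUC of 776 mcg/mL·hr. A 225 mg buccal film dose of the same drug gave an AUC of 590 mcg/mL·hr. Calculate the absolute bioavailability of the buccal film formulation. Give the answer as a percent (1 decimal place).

F = (AUC_ev / D_ev) / (AUC_iv / D_iv)
  = (590/225) / (776/150)
  = 2.62222 / 5.17333 = 0.5069
  = 50.69%

F = 50.7%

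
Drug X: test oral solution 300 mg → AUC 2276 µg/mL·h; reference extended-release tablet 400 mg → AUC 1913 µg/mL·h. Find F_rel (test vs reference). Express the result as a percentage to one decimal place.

F_rel = 158.6%

F_rel = (AUC_test/D_test) / (AUC_ref/D_ref)
      = (2276/300) / (1913/400)
      = 7.58667 / 4.7825 = 1.5863 = 158.63%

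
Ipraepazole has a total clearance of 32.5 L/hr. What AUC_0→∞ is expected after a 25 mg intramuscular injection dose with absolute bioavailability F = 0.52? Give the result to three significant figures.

AUC = 0.400 mg/L·hr

AUC_0→∞ = F × Dose / CL
        = 0.52 × 25 / 32.5 = 0.4 mg/L·hr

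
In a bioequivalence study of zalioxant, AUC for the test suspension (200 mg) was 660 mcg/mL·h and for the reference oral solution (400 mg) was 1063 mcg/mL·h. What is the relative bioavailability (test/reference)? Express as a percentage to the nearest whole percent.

F_rel = 124%

F_rel = (AUC_test/D_test) / (AUC_ref/D_ref)
      = (660/200) / (1063/400)
      = 3.3 / 2.6575 = 1.2418 = 124.18%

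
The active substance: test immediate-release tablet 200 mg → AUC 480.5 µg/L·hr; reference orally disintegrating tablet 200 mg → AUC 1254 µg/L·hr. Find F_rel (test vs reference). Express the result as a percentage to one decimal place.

F_rel = (AUC_test/D_test) / (AUC_ref/D_ref)
      = (480.5/200) / (1254/200)
      = 2.4025 / 6.27 = 0.3832 = 38.32%

F_rel = 38.3%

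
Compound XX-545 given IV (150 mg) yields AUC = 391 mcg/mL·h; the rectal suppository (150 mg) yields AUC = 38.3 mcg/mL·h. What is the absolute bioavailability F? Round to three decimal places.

F = 0.098

F = (AUC_ev / D_ev) / (AUC_iv / D_iv)
  = (38.3/150) / (391/150)
  = 0.255333 / 2.60667 = 0.0980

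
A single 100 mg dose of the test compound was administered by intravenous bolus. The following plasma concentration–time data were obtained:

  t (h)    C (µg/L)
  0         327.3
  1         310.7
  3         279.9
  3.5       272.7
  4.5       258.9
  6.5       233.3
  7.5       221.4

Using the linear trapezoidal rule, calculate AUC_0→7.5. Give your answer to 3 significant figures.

Trapezoidal AUC_0→7.5:
  [0→1]: (327.3+310.7)/2 × 1 = 319.0
  [1→3]: (310.7+279.9)/2 × 2 = 590.6
  [3→3.5]: (279.9+272.7)/2 × 0.5 = 138.15
  [3.5→4.5]: (272.7+258.9)/2 × 1 = 265.8
  [4.5→6.5]: (258.9+233.3)/2 × 2 = 492.2
  [6.5→7.5]: (233.3+221.4)/2 × 1 = 227.35
  Sum = 2033.1 µg/L·h

AUC = 2030 µg/L·h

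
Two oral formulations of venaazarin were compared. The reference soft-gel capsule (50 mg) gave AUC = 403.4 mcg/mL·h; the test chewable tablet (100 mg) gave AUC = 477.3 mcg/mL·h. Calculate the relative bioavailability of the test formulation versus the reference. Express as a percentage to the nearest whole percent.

F_rel = (AUC_test/D_test) / (AUC_ref/D_ref)
      = (477.3/100) / (403.4/50)
      = 4.773 / 8.068 = 0.5916 = 59.16%

F_rel = 59%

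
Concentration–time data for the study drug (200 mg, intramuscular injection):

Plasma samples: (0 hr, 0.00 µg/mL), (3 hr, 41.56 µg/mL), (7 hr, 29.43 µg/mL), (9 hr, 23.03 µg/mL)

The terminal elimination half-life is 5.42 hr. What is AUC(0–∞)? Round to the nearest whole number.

Trapezoidal AUC_0→9:
  [0→3]: (0.00+41.56)/2 × 3 = 62.34
  [3→7]: (41.56+29.43)/2 × 4 = 141.98
  [7→9]: (29.43+23.03)/2 × 2 = 52.46
  Sum = 256.78 µg/mL·hr
k_e = ln2 / t½ = 0.693147 / 5.42 = 0.1279 hr^-1
Extrapolated tail: C_last / k_e = 23.03 / 0.1279 = 180.063
AUC_0→∞ = 256.78 + 180.063 = 436.843 µg/mL·hr

AUC = 437 µg/mL·hr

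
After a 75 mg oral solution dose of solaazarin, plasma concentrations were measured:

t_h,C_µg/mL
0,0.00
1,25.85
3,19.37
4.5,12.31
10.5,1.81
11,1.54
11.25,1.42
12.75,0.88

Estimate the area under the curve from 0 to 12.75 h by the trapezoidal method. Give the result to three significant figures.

Trapezoidal AUC_0→12.75:
  [0→1]: (0.00+25.85)/2 × 1 = 12.925
  [1→3]: (25.85+19.37)/2 × 2 = 45.22
  [3→4.5]: (19.37+12.31)/2 × 1.5 = 23.76
  [4.5→10.5]: (12.31+1.81)/2 × 6 = 42.36
  [10.5→11]: (1.81+1.54)/2 × 0.5 = 0.8375
  [11→11.25]: (1.54+1.42)/2 × 0.25 = 0.37
  [11.25→12.75]: (1.42+0.88)/2 × 1.5 = 1.725
  Sum = 127.1975 µg/mL·h

AUC = 127 µg/mL·h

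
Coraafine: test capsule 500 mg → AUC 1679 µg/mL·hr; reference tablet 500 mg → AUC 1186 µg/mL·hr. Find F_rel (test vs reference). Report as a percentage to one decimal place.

F_rel = 141.6%

F_rel = (AUC_test/D_test) / (AUC_ref/D_ref)
      = (1679/500) / (1186/500)
      = 3.358 / 2.372 = 1.4157 = 141.57%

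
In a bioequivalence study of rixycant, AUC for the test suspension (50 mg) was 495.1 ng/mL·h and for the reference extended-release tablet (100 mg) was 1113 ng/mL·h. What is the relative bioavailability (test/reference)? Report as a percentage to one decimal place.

F_rel = (AUC_test/D_test) / (AUC_ref/D_ref)
      = (495.1/50) / (1113/100)
      = 9.902 / 11.13 = 0.8897 = 88.97%

F_rel = 89.0%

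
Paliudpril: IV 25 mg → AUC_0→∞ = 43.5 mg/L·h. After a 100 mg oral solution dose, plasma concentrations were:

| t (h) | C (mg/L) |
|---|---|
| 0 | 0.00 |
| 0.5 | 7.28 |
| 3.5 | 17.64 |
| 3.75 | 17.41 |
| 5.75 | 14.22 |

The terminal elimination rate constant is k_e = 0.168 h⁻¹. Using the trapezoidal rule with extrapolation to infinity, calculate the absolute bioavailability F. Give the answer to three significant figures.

Trapezoidal AUC_0→5.75 (oral solution):
  [0→0.5]: (0.00+7.28)/2 × 0.5 = 1.82
  [0.5→3.5]: (7.28+17.64)/2 × 3 = 37.38
  [3.5→3.75]: (17.64+17.41)/2 × 0.25 = 4.38125
  [3.75→5.75]: (17.41+14.22)/2 × 2 = 31.63
  Sum = 75.21125 mg/L·h
Tail: C_last/k_e = 14.22/0.168 = 84.643
AUC_0→∞ (oral solution) = 75.21125 + 84.643 = 159.85425 mg/L·h
F = (AUC_ev/D_ev)/(AUC_iv/D_iv) = (159.85425/100)/(43.5/25) = 1.5985425/1.74 = 0.9187

F = 0.919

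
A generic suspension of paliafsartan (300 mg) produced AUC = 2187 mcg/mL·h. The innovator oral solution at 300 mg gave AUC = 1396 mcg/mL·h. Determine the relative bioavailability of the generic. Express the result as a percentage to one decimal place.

F_rel = 156.7%

F_rel = (AUC_test/D_test) / (AUC_ref/D_ref)
      = (2187/300) / (1396/300)
      = 7.29 / 4.65333 = 1.5666 = 156.66%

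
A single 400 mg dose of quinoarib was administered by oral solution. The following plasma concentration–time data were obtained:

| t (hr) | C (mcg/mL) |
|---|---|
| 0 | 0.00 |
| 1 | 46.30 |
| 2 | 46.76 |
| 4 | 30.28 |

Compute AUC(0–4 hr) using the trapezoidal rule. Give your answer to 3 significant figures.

AUC = 147 mcg/mL·hr

Trapezoidal AUC_0→4:
  [0→1]: (0.00+46.30)/2 × 1 = 23.15
  [1→2]: (46.30+46.76)/2 × 1 = 46.53
  [2→4]: (46.76+30.28)/2 × 2 = 77.04
  Sum = 146.72 mcg/mL·hr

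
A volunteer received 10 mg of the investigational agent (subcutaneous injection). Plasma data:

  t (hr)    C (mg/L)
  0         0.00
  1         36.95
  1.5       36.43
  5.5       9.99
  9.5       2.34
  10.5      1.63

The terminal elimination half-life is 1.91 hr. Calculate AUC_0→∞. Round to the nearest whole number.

AUC = 161 mg/L·hr

Trapezoidal AUC_0→10.5:
  [0→1]: (0.00+36.95)/2 × 1 = 18.475
  [1→1.5]: (36.95+36.43)/2 × 0.5 = 18.345
  [1.5→5.5]: (36.43+9.99)/2 × 4 = 92.84
  [5.5→9.5]: (9.99+2.34)/2 × 4 = 24.66
  [9.5→10.5]: (2.34+1.63)/2 × 1 = 1.985
  Sum = 156.305 mg/L·hr
k_e = ln2 / t½ = 0.693147 / 1.91 = 0.3629 hr^-1
Extrapolated tail: C_last / k_e = 1.63 / 0.3629 = 4.492
AUC_0→∞ = 156.305 + 4.492 = 160.797 mg/L·hr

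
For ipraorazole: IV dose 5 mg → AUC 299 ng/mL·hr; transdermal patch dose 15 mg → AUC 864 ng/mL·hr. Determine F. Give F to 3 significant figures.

F = 0.963

F = (AUC_ev / D_ev) / (AUC_iv / D_iv)
  = (864/15) / (299/5)
  = 57.6 / 59.8 = 0.9632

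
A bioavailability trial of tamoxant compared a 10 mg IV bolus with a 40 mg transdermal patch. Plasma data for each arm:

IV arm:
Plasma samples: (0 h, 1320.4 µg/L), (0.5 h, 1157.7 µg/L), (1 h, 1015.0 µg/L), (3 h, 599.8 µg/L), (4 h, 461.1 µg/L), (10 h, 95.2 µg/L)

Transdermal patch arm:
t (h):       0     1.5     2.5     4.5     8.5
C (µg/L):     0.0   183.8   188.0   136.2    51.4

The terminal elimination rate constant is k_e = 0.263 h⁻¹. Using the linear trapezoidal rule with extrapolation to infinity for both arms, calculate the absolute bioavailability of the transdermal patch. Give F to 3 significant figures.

Trapezoidal AUC_0→10 (IV):
  [0→0.5]: (1320.4+1157.7)/2 × 0.5 = 619.525
  [0.5→1]: (1157.7+1015.0)/2 × 0.5 = 543.175
  [1→3]: (1015.0+599.8)/2 × 2 = 1614.8
  [3→4]: (599.8+461.1)/2 × 1 = 530.45
  [4→10]: (461.1+95.2)/2 × 6 = 1668.9
  Sum = 4976.85 µg/L·h
IV tail: 95.2/0.263 = 361.977; AUC_iv,0→∞ = 4976.85 + 361.977 = 5338.827 µg/L·h
Trapezoidal AUC_0→8.5 (transdermal patch):
  [0→1.5]: (0.0+183.8)/2 × 1.5 = 137.85
  [1.5→2.5]: (183.8+188.0)/2 × 1 = 185.9
  [2.5→4.5]: (188.0+136.2)/2 × 2 = 324.2
  [4.5→8.5]: (136.2+51.4)/2 × 4 = 375.2
  Sum = 1023.15 µg/L·h
transdermal patch tail: 51.4/0.263 = 195.437; AUC_ev,0→∞ = 1023.15 + 195.437 = 1218.587 µg/L·h
F = (AUC_ev/D_ev)/(AUC_iv/D_iv) = (1218.587/40)/(5338.827/10) = 30.464675/533.8827 = 0.0571

F = 0.0571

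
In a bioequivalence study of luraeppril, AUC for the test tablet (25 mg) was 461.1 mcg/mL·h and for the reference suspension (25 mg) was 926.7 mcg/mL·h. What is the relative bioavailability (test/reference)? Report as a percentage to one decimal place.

F_rel = 49.8%

F_rel = (AUC_test/D_test) / (AUC_ref/D_ref)
      = (461.1/25) / (926.7/25)
      = 18.444 / 37.068 = 0.4976 = 49.76%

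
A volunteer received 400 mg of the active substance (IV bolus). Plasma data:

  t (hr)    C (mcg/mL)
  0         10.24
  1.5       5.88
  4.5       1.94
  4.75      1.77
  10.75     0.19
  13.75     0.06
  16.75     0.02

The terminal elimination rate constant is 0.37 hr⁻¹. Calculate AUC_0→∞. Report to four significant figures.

Trapezoidal AUC_0→16.75:
  [0→1.5]: (10.24+5.88)/2 × 1.5 = 12.09
  [1.5→4.5]: (5.88+1.94)/2 × 3 = 11.73
  [4.5→4.75]: (1.94+1.77)/2 × 0.25 = 0.46375
  [4.75→10.75]: (1.77+0.19)/2 × 6 = 5.88
  [10.75→13.75]: (0.19+0.06)/2 × 3 = 0.375
  [13.75→16.75]: (0.06+0.02)/2 × 3 = 0.12
  Sum = 30.65875 mcg/mL·hr
Extrapolated tail: C_last / k_e = 0.02 / 0.37 = 0.054
AUC_0→∞ = 30.65875 + 0.054 = 30.71275 mcg/mL·hr

AUC = 30.71 mcg/mL·hr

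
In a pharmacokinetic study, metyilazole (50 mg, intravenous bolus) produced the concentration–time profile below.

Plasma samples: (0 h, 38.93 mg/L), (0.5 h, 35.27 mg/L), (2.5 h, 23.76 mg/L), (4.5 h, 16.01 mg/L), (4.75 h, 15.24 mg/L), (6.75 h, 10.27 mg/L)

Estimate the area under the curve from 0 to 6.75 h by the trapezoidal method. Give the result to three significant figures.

AUC = 147 mg/L·h

Trapezoidal AUC_0→6.75:
  [0→0.5]: (38.93+35.27)/2 × 0.5 = 18.55
  [0.5→2.5]: (35.27+23.76)/2 × 2 = 59.03
  [2.5→4.5]: (23.76+16.01)/2 × 2 = 39.77
  [4.5→4.75]: (16.01+15.24)/2 × 0.25 = 3.90625
  [4.75→6.75]: (15.24+10.27)/2 × 2 = 25.51
  Sum = 146.76625 mg/L·h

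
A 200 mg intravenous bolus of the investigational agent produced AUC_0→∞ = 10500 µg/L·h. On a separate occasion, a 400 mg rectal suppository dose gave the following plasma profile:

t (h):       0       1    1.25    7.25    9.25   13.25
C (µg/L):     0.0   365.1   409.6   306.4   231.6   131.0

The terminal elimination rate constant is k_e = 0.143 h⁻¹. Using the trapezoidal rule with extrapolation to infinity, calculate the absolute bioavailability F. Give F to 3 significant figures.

F = 0.219

Trapezoidal AUC_0→13.25 (rectal suppository):
  [0→1]: (0.0+365.1)/2 × 1 = 182.55
  [1→1.25]: (365.1+409.6)/2 × 0.25 = 96.8375
  [1.25→7.25]: (409.6+306.4)/2 × 6 = 2148.0
  [7.25→9.25]: (306.4+231.6)/2 × 2 = 538.0
  [9.25→13.25]: (231.6+131.0)/2 × 4 = 725.2
  Sum = 3690.5875 µg/L·h
Tail: C_last/k_e = 131.0/0.143 = 916.084
AUC_0→∞ (rectal suppository) = 3690.5875 + 916.084 = 4606.6715 µg/L·h
F = (AUC_ev/D_ev)/(AUC_iv/D_iv) = (4606.6715/400)/(10500/200) = 11.5167/52.5 = 0.2194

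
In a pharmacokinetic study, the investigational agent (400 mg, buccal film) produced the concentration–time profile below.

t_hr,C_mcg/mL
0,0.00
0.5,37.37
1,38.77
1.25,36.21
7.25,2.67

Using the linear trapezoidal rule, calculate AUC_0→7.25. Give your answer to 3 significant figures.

AUC = 154 mcg/mL·hr

Trapezoidal AUC_0→7.25:
  [0→0.5]: (0.00+37.37)/2 × 0.5 = 9.3425
  [0.5→1]: (37.37+38.77)/2 × 0.5 = 19.035
  [1→1.25]: (38.77+36.21)/2 × 0.25 = 9.3725
  [1.25→7.25]: (36.21+2.67)/2 × 6 = 116.64
  Sum = 154.39 mcg/mL·hr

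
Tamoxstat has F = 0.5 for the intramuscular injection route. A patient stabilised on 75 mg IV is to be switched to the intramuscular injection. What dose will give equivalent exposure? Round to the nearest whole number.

D_intramuscular = 150 mg

For equal systemic exposure: F × D_ev = D_iv
D_ev = D_iv / F = 75 / 0.5 = 150 mg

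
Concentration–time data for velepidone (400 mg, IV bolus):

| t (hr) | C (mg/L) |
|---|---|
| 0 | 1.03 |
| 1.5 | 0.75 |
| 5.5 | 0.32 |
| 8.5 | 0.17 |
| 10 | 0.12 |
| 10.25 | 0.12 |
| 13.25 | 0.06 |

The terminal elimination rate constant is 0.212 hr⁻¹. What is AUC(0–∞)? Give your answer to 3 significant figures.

AUC = 5.01 mg/L·hr

Trapezoidal AUC_0→13.25:
  [0→1.5]: (1.03+0.75)/2 × 1.5 = 1.335
  [1.5→5.5]: (0.75+0.32)/2 × 4 = 2.14
  [5.5→8.5]: (0.32+0.17)/2 × 3 = 0.735
  [8.5→10]: (0.17+0.12)/2 × 1.5 = 0.2175
  [10→10.25]: (0.12+0.12)/2 × 0.25 = 0.03
  [10.25→13.25]: (0.12+0.06)/2 × 3 = 0.27
  Sum = 4.7275 mg/L·hr
Extrapolated tail: C_last / k_e = 0.06 / 0.212 = 0.283
AUC_0→∞ = 4.7275 + 0.283 = 5.0105 mg/L·hr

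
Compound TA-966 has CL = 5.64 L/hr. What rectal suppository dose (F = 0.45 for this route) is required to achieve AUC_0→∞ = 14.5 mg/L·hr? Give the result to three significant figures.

Dose = CL × AUC_0→∞ / F
     = 5.64 × 14.5 / 0.45 = 181.733 mg

Dose = 182 mg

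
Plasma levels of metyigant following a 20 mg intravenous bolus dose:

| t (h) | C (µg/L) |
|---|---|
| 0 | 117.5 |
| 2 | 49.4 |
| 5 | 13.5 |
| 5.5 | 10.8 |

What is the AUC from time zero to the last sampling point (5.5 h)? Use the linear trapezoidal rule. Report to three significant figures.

AUC = 267 µg/L·h

Trapezoidal AUC_0→5.5:
  [0→2]: (117.5+49.4)/2 × 2 = 166.9
  [2→5]: (49.4+13.5)/2 × 3 = 94.35
  [5→5.5]: (13.5+10.8)/2 × 0.5 = 6.075
  Sum = 267.325 µg/L·h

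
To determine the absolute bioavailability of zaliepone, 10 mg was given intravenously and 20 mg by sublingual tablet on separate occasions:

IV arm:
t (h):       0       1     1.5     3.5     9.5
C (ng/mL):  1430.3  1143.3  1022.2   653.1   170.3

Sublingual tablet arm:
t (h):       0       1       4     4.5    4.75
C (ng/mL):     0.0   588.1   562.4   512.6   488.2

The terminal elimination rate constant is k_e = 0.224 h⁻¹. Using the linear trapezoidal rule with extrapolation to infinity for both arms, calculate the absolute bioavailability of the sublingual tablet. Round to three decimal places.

F = 0.341

Trapezoidal AUC_0→9.5 (IV):
  [0→1]: (1430.3+1143.3)/2 × 1 = 1286.8
  [1→1.5]: (1143.3+1022.2)/2 × 0.5 = 541.375
  [1.5→3.5]: (1022.2+653.1)/2 × 2 = 1675.3
  [3.5→9.5]: (653.1+170.3)/2 × 6 = 2470.2
  Sum = 5973.675 ng/mL·h
IV tail: 170.3/0.224 = 760.268; AUC_iv,0→∞ = 5973.675 + 760.268 = 6733.943 ng/mL·h
Trapezoidal AUC_0→4.75 (sublingual tablet):
  [0→1]: (0.0+588.1)/2 × 1 = 294.05
  [1→4]: (588.1+562.4)/2 × 3 = 1725.75
  [4→4.5]: (562.4+512.6)/2 × 0.5 = 268.75
  [4.5→4.75]: (512.6+488.2)/2 × 0.25 = 125.1
  Sum = 2413.65 ng/mL·h
sublingual tablet tail: 488.2/0.224 = 2179.464; AUC_ev,0→∞ = 2413.65 + 2179.464 = 4593.114 ng/mL·h
F = (AUC_ev/D_ev)/(AUC_iv/D_iv) = (4593.114/20)/(6733.943/10) = 229.6557/673.3943 = 0.3410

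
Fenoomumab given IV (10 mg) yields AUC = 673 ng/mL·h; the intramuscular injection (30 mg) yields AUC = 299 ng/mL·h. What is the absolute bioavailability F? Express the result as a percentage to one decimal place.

F = 14.8%

F = (AUC_ev / D_ev) / (AUC_iv / D_iv)
  = (299/30) / (673/10)
  = 9.96667 / 67.3 = 0.1481
  = 14.81%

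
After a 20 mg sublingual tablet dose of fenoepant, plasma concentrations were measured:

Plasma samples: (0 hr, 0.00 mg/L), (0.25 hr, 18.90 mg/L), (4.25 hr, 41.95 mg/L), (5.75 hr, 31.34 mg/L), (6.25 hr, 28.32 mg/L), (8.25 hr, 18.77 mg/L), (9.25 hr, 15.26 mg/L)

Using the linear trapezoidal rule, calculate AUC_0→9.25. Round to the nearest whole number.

Trapezoidal AUC_0→9.25:
  [0→0.25]: (0.00+18.90)/2 × 0.25 = 2.3625
  [0.25→4.25]: (18.90+41.95)/2 × 4 = 121.7
  [4.25→5.75]: (41.95+31.34)/2 × 1.5 = 54.9675
  [5.75→6.25]: (31.34+28.32)/2 × 0.5 = 14.915
  [6.25→8.25]: (28.32+18.77)/2 × 2 = 47.09
  [8.25→9.25]: (18.77+15.26)/2 × 1 = 17.015
  Sum = 258.05 mg/L·hr

AUC = 258 mg/L·hr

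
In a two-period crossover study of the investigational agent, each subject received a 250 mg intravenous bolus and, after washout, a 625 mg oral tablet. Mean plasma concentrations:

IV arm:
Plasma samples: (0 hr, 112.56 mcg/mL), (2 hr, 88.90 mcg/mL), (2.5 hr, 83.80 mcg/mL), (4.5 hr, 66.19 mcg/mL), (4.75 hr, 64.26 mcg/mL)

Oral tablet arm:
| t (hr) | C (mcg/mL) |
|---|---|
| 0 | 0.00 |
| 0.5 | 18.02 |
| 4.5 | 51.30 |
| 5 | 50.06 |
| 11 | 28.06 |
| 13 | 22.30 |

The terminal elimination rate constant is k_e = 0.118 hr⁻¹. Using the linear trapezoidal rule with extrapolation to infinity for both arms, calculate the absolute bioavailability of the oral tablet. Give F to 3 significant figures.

F = 0.269

Trapezoidal AUC_0→4.75 (IV):
  [0→2]: (112.56+88.90)/2 × 2 = 201.46
  [2→2.5]: (88.90+83.80)/2 × 0.5 = 43.175
  [2.5→4.5]: (83.80+66.19)/2 × 2 = 149.99
  [4.5→4.75]: (66.19+64.26)/2 × 0.25 = 16.30625
  Sum = 410.93125 mcg/mL·hr
IV tail: 64.26/0.118 = 544.576; AUC_iv,0→∞ = 410.93125 + 544.576 = 955.50725 mcg/mL·hr
Trapezoidal AUC_0→13 (oral tablet):
  [0→0.5]: (0.00+18.02)/2 × 0.5 = 4.505
  [0.5→4.5]: (18.02+51.30)/2 × 4 = 138.64
  [4.5→5]: (51.30+50.06)/2 × 0.5 = 25.34
  [5→11]: (50.06+28.06)/2 × 6 = 234.36
  [11→13]: (28.06+22.30)/2 × 2 = 50.36
  Sum = 453.205 mcg/mL·hr
oral tablet tail: 22.30/0.118 = 188.983; AUC_ev,0→∞ = 453.205 + 188.983 = 642.188 mcg/mL·hr
F = (AUC_ev/D_ev)/(AUC_iv/D_iv) = (642.188/625)/(955.50725/250) = 1.0275008/3.822029 = 0.2688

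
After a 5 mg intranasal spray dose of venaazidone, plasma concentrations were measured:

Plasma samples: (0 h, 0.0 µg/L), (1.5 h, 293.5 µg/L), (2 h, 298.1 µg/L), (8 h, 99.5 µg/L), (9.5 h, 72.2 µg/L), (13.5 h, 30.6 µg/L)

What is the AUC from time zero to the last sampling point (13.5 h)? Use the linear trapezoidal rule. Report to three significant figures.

AUC = 1900 µg/L·h

Trapezoidal AUC_0→13.5:
  [0→1.5]: (0.0+293.5)/2 × 1.5 = 220.125
  [1.5→2]: (293.5+298.1)/2 × 0.5 = 147.9
  [2→8]: (298.1+99.5)/2 × 6 = 1192.8
  [8→9.5]: (99.5+72.2)/2 × 1.5 = 128.775
  [9.5→13.5]: (72.2+30.6)/2 × 4 = 205.6
  Sum = 1895.2 µg/L·h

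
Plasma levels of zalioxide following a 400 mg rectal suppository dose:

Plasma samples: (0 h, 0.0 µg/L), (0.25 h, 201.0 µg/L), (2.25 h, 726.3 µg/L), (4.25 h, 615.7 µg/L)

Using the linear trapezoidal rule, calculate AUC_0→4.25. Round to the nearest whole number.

AUC = 2294 µg/L·h

Trapezoidal AUC_0→4.25:
  [0→0.25]: (0.0+201.0)/2 × 0.25 = 25.125
  [0.25→2.25]: (201.0+726.3)/2 × 2 = 927.3
  [2.25→4.25]: (726.3+615.7)/2 × 2 = 1342.0
  Sum = 2294.425 µg/L·h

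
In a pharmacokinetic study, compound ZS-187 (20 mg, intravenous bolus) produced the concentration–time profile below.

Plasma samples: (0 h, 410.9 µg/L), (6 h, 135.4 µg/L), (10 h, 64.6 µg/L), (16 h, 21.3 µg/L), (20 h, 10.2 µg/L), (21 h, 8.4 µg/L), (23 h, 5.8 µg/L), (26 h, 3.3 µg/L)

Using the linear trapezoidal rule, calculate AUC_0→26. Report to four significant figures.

Trapezoidal AUC_0→26:
  [0→6]: (410.9+135.4)/2 × 6 = 1638.9
  [6→10]: (135.4+64.6)/2 × 4 = 400.0
  [10→16]: (64.6+21.3)/2 × 6 = 257.7
  [16→20]: (21.3+10.2)/2 × 4 = 63.0
  [20→21]: (10.2+8.4)/2 × 1 = 9.3
  [21→23]: (8.4+5.8)/2 × 2 = 14.2
  [23→26]: (5.8+3.3)/2 × 3 = 13.65
  Sum = 2396.75 µg/L·h

AUC = 2397 µg/L·h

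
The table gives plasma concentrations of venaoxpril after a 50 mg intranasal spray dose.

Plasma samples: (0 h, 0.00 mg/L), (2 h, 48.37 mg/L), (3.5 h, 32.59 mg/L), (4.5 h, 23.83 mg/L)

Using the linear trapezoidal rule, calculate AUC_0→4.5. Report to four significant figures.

Trapezoidal AUC_0→4.5:
  [0→2]: (0.00+48.37)/2 × 2 = 48.37
  [2→3.5]: (48.37+32.59)/2 × 1.5 = 60.72
  [3.5→4.5]: (32.59+23.83)/2 × 1 = 28.21
  Sum = 137.3 mg/L·h

AUC = 137.3 mg/L·h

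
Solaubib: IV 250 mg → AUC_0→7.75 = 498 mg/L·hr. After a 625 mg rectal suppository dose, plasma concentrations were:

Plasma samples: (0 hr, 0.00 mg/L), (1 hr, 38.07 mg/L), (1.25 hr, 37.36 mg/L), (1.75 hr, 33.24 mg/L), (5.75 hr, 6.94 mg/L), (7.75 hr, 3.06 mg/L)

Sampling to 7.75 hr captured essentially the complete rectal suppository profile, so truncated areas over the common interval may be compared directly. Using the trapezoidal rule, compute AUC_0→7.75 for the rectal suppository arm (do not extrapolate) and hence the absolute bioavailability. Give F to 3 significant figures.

F = 0.110

Trapezoidal AUC_0→7.75 (rectal suppository):
  [0→1]: (0.00+38.07)/2 × 1 = 19.035
  [1→1.25]: (38.07+37.36)/2 × 0.25 = 9.42875
  [1.25→1.75]: (37.36+33.24)/2 × 0.5 = 17.65
  [1.75→5.75]: (33.24+6.94)/2 × 4 = 80.36
  [5.75→7.75]: (6.94+3.06)/2 × 2 = 10.0
  Sum = 136.47375 mg/L·hr
F = (AUC_ev/D_ev)/(AUC_iv/D_iv) = (136.47375/625)/(498/250) = 0.218358/1.992 = 0.1096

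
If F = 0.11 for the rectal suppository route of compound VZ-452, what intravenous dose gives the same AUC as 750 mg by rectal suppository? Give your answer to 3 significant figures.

Systemic exposure from an extravascular dose = F × D_ev, so the equivalent IV dose is F × D_ev.
D_iv = F × D_ev = 0.11 × 750 = 82.5 mg

D_iv = 82.5 mg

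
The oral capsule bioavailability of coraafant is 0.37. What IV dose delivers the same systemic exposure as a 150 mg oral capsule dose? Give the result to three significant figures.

D_iv = 55.5 mg

Systemic exposure from an extravascular dose = F × D_ev, so the equivalent IV dose is F × D_ev.
D_iv = F × D_ev = 0.37 × 150 = 55.5 mg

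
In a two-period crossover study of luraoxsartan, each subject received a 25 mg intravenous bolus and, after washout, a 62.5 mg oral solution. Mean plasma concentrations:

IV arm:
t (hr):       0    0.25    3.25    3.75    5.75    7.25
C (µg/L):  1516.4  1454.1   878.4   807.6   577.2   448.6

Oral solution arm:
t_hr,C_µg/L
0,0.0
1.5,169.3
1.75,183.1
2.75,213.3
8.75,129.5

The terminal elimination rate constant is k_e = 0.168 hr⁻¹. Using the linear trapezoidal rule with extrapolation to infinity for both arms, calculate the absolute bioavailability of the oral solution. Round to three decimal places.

F = 0.095

Trapezoidal AUC_0→7.25 (IV):
  [0→0.25]: (1516.4+1454.1)/2 × 0.25 = 371.3125
  [0.25→3.25]: (1454.1+878.4)/2 × 3 = 3498.75
  [3.25→3.75]: (878.4+807.6)/2 × 0.5 = 421.5
  [3.75→5.75]: (807.6+577.2)/2 × 2 = 1384.8
  [5.75→7.25]: (577.2+448.6)/2 × 1.5 = 769.35
  Sum = 6445.7125 µg/L·hr
IV tail: 448.6/0.168 = 2670.238; AUC_iv,0→∞ = 6445.7125 + 2670.238 = 9115.9505 µg/L·hr
Trapezoidal AUC_0→8.75 (oral solution):
  [0→1.5]: (0.0+169.3)/2 × 1.5 = 126.975
  [1.5→1.75]: (169.3+183.1)/2 × 0.25 = 44.05
  [1.75→2.75]: (183.1+213.3)/2 × 1 = 198.2
  [2.75→8.75]: (213.3+129.5)/2 × 6 = 1028.4
  Sum = 1397.625 µg/L·hr
oral solution tail: 129.5/0.168 = 770.833; AUC_ev,0→∞ = 1397.625 + 770.833 = 2168.458 µg/L·hr
F = (AUC_ev/D_ev)/(AUC_iv/D_iv) = (2168.458/62.5)/(9115.9505/25) = 34.695328/364.63802 = 0.0952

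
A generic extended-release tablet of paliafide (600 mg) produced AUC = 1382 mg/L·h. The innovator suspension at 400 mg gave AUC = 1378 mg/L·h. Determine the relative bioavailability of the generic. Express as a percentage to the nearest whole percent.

F_rel = 67%

F_rel = (AUC_test/D_test) / (AUC_ref/D_ref)
      = (1382/600) / (1378/400)
      = 2.30333 / 3.445 = 0.6686 = 66.86%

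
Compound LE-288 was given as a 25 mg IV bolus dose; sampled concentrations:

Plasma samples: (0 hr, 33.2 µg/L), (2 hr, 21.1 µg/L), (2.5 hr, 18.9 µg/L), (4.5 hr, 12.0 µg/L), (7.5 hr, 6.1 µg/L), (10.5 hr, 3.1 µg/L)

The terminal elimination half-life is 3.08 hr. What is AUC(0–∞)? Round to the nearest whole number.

AUC = 150 µg/L·hr

Trapezoidal AUC_0→10.5:
  [0→2]: (33.2+21.1)/2 × 2 = 54.3
  [2→2.5]: (21.1+18.9)/2 × 0.5 = 10.0
  [2.5→4.5]: (18.9+12.0)/2 × 2 = 30.9
  [4.5→7.5]: (12.0+6.1)/2 × 3 = 27.15
  [7.5→10.5]: (6.1+3.1)/2 × 3 = 13.8
  Sum = 136.15 µg/L·hr
k_e = ln2 / t½ = 0.693147 / 3.08 = 0.2250 hr^-1
Extrapolated tail: C_last / k_e = 3.1 / 0.225 = 13.778
AUC_0→∞ = 136.15 + 13.778 = 149.928 µg/L·hr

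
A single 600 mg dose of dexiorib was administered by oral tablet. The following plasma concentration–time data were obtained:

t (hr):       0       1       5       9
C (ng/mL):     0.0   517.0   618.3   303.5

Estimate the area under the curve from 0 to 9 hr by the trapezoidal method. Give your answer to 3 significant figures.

Trapezoidal AUC_0→9:
  [0→1]: (0.0+517.0)/2 × 1 = 258.5
  [1→5]: (517.0+618.3)/2 × 4 = 2270.6
  [5→9]: (618.3+303.5)/2 × 4 = 1843.6
  Sum = 4372.7 ng/mL·hr

AUC = 4370 ng/mL·hr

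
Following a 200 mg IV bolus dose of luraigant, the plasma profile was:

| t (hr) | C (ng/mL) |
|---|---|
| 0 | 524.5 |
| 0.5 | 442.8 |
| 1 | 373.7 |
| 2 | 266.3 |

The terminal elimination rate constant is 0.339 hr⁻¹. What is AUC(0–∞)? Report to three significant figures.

Trapezoidal AUC_0→2:
  [0→0.5]: (524.5+442.8)/2 × 0.5 = 241.825
  [0.5→1]: (442.8+373.7)/2 × 0.5 = 204.125
  [1→2]: (373.7+266.3)/2 × 1 = 320.0
  Sum = 765.95 ng/mL·hr
Extrapolated tail: C_last / k_e = 266.3 / 0.339 = 785.546
AUC_0→∞ = 765.95 + 785.546 = 1551.496 ng/mL·hr

AUC = 1550 ng/mL·hr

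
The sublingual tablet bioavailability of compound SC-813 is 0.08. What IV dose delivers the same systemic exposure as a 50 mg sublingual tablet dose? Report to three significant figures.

D_iv = 4.00 mg

Systemic exposure from an extravascular dose = F × D_ev, so the equivalent IV dose is F × D_ev.
D_iv = F × D_ev = 0.08 × 50 = 4 mg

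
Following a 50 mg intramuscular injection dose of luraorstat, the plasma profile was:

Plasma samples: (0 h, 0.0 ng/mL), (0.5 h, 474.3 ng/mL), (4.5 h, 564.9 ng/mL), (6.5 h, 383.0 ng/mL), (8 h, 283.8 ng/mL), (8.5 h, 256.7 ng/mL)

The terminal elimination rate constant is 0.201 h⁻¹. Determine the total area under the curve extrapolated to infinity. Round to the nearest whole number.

AUC = 5057 ng/mL·h

Trapezoidal AUC_0→8.5:
  [0→0.5]: (0.0+474.3)/2 × 0.5 = 118.575
  [0.5→4.5]: (474.3+564.9)/2 × 4 = 2078.4
  [4.5→6.5]: (564.9+383.0)/2 × 2 = 947.9
  [6.5→8]: (383.0+283.8)/2 × 1.5 = 500.1
  [8→8.5]: (283.8+256.7)/2 × 0.5 = 135.125
  Sum = 3780.1 ng/mL·h
Extrapolated tail: C_last / k_e = 256.7 / 0.201 = 1277.114
AUC_0→∞ = 3780.1 + 1277.114 = 5057.214 ng/mL·h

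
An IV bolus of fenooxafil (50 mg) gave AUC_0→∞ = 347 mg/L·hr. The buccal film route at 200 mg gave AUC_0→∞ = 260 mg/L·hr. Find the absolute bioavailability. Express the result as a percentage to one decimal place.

F = (AUC_ev / D_ev) / (AUC_iv / D_iv)
  = (260/200) / (347/50)
  = 1.3 / 6.94 = 0.1873
  = 18.73%

F = 18.7%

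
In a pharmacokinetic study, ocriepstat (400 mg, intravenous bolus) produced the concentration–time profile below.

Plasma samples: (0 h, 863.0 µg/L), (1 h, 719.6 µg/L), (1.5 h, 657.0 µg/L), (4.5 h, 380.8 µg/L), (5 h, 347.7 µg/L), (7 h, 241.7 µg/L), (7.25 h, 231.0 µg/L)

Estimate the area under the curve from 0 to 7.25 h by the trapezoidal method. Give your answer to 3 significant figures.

AUC = 3520 µg/L·h

Trapezoidal AUC_0→7.25:
  [0→1]: (863.0+719.6)/2 × 1 = 791.3
  [1→1.5]: (719.6+657.0)/2 × 0.5 = 344.15
  [1.5→4.5]: (657.0+380.8)/2 × 3 = 1556.7
  [4.5→5]: (380.8+347.7)/2 × 0.5 = 182.125
  [5→7]: (347.7+241.7)/2 × 2 = 589.4
  [7→7.25]: (241.7+231.0)/2 × 0.25 = 59.0875
  Sum = 3522.7625 µg/L·h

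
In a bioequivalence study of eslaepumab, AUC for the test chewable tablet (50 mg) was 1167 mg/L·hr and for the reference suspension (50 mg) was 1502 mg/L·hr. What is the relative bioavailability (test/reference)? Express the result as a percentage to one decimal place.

F_rel = 77.7%

F_rel = (AUC_test/D_test) / (AUC_ref/D_ref)
      = (1167/50) / (1502/50)
      = 23.34 / 30.04 = 0.7770 = 77.70%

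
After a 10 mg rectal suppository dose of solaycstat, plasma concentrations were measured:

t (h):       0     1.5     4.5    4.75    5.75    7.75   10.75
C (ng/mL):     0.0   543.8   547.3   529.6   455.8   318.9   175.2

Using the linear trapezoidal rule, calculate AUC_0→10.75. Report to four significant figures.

AUC = 4188 ng/mL·h

Trapezoidal AUC_0→10.75:
  [0→1.5]: (0.0+543.8)/2 × 1.5 = 407.85
  [1.5→4.5]: (543.8+547.3)/2 × 3 = 1636.65
  [4.5→4.75]: (547.3+529.6)/2 × 0.25 = 134.6125
  [4.75→5.75]: (529.6+455.8)/2 × 1 = 492.7
  [5.75→7.75]: (455.8+318.9)/2 × 2 = 774.7
  [7.75→10.75]: (318.9+175.2)/2 × 3 = 741.15
  Sum = 4187.6625 ng/mL·h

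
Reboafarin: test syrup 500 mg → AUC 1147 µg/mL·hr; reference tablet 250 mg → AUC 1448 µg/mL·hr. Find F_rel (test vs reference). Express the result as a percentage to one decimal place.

F_rel = (AUC_test/D_test) / (AUC_ref/D_ref)
      = (1147/500) / (1448/250)
      = 2.294 / 5.792 = 0.3961 = 39.61%

F_rel = 39.6%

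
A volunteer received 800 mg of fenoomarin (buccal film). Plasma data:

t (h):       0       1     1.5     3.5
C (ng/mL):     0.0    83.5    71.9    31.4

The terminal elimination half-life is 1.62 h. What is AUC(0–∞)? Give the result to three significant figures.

AUC = 257 ng/mL·h

Trapezoidal AUC_0→3.5:
  [0→1]: (0.0+83.5)/2 × 1 = 41.75
  [1→1.5]: (83.5+71.9)/2 × 0.5 = 38.85
  [1.5→3.5]: (71.9+31.4)/2 × 2 = 103.3
  Sum = 183.9 ng/mL·h
k_e = ln2 / t½ = 0.693147 / 1.62 = 0.4279 h^-1
Extrapolated tail: C_last / k_e = 31.4 / 0.4279 = 73.382
AUC_0→∞ = 183.9 + 73.382 = 257.282 ng/mL·h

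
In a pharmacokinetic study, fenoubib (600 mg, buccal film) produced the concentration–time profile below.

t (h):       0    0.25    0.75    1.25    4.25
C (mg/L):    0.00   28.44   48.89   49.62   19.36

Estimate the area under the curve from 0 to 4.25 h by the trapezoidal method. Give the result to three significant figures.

Trapezoidal AUC_0→4.25:
  [0→0.25]: (0.00+28.44)/2 × 0.25 = 3.555
  [0.25→0.75]: (28.44+48.89)/2 × 0.5 = 19.3325
  [0.75→1.25]: (48.89+49.62)/2 × 0.5 = 24.6275
  [1.25→4.25]: (49.62+19.36)/2 × 3 = 103.47
  Sum = 150.985 mg/L·h

AUC = 151 mg/L·h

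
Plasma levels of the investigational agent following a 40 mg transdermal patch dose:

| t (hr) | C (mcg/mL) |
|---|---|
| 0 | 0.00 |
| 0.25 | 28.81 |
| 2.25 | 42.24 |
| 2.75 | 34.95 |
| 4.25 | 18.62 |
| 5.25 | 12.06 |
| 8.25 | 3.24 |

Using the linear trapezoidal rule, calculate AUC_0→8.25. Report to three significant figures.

Trapezoidal AUC_0→8.25:
  [0→0.25]: (0.00+28.81)/2 × 0.25 = 3.60125
  [0.25→2.25]: (28.81+42.24)/2 × 2 = 71.05
  [2.25→2.75]: (42.24+34.95)/2 × 0.5 = 19.2975
  [2.75→4.25]: (34.95+18.62)/2 × 1.5 = 40.1775
  [4.25→5.25]: (18.62+12.06)/2 × 1 = 15.34
  [5.25→8.25]: (12.06+3.24)/2 × 3 = 22.95
  Sum = 172.41625 mcg/mL·hr

AUC = 172 mcg/mL·hr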